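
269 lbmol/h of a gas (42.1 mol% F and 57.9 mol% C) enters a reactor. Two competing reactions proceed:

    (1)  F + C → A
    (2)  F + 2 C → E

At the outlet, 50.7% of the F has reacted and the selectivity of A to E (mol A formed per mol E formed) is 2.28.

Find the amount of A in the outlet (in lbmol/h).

39.9 lbmol/h

Conversion of F: F consumed = 0.507 × 113.2 = 57.42 lbmol/h = 1ξ₁ + 1ξ₂.
Selectivity: 1ξ₁ / (1ξ₂) = 2.28 → ξ₁ = 2.28 ξ₂.
Substitute: (1·2.28 + 1) ξ₂ = 57.42 → ξ₂ = 17.51 lbmol/h, ξ₁ = 39.91 lbmol/h.
Outlet amounts (n = n₀ + Σ ν·ξ):
  F: 113.2 − 1(39.91) − 1(17.51) = 55.83
  C: 155.8 − 1(39.91) − 2(17.51) = 80.83
  A: 0 + 1(39.91) = 39.91
  E: 0 + 1(17.51) = 17.51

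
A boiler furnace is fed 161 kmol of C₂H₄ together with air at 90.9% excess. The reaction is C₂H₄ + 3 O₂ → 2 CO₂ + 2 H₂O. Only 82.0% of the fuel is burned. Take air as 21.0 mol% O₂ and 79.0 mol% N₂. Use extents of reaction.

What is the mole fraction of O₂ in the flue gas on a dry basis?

0.123

Stoichiometric O₂ = 3 × 161 = 483 kmol; O₂ fed = 483 × 1.909 = 922 kmol.
N₂ fed = 922 × 79/21 = 3469 kmol.
Fuel reacted = 0.82 × 161 → ξ = 132 kmol.
Outlet (n = n₀ + ν ξ):
  C₂H₄: 161 − 1(132) = 28.98
  O₂: 922 − 3(132) = 526
  N₂: 3469 (inert)
  CO₂: 0 + 2(132) = 264
  H₂O: 0 + 2(132) = 264
Dry total = 4288 kmol; y_O₂ (dry) = 526 / 4288 = 0.1227.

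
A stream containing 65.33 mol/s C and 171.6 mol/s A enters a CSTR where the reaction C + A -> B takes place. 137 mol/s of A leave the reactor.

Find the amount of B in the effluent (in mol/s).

34.6 mol/s

For A: n = n₀ − 1ξ → 137 = 171.6 − 1ξ, giving ξ = 34.6 mol/s.
Outlet amounts (n = n₀ + ν ξ):
  C: 65.33 − 1(34.6) = 30.73
  A: 171.6 − 1(34.6) = 137
  B: 0 + 1(34.6) = 34.6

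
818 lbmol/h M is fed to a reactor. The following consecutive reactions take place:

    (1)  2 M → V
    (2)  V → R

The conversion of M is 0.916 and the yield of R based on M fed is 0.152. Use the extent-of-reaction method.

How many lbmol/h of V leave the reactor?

250 lbmol/h

Conversion of M: M consumed = 2ξ₁ = 0.916 × 818 → ξ₁ = 374.6 lbmol/h.
Yield of R: 1ξ₂ / 818 = 0.152 → ξ₂ = 124.3 lbmol/h.
Outlet amounts (n = n₀ + Σ ν·ξ):
  M: 818 − 2(374.6) = 68.71
  V: 0 + 1(374.6) − 1(124.3) = 250.3
  R: 0 + 1(124.3) = 124.3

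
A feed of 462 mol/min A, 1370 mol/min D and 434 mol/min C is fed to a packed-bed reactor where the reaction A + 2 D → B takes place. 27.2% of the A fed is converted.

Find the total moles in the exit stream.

A reacted = 0.272 × 462 = 125.7 mol/min; ν_A = −1, so ξ = 125.7/1 = 125.7 mol/min.
Outlet amounts (n = n₀ + ν ξ):
  A: 462 − 1(125.7) = 336.3
  D: 1370 − 2(125.7) = 1119
  B: 0 + 1(125.7) = 125.7
  C: 434 (inert)
Total out = 336.3 + 1119 + 125.7 + 434 = 2015 mol/min.

2010 mol/min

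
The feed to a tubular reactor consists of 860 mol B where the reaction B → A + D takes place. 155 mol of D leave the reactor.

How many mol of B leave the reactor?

705 mol

For D: n = n₀ + 1ξ → 155 = 0 + 1ξ, giving ξ = 155 mol.
Outlet amounts (n = n₀ + ν ξ):
  B: 860 − 1(155) = 705
  A: 0 + 1(155) = 155
  D: 0 + 1(155) = 155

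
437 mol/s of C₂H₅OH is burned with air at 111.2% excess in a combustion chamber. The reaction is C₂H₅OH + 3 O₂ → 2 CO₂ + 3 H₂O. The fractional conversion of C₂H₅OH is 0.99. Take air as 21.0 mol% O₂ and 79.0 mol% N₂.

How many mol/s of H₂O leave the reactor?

Stoichiometric O₂ = 3 × 437 = 1311 mol/s; O₂ fed = 1311 × 2.112 = 2769 mol/s.
N₂ fed = 2769 × 79/21 = 10420 mol/s.
Fuel reacted = 0.99 × 437 → ξ = 432.6 mol/s.
Outlet (n = n₀ + ν ξ):
  C₂H₅OH: 437 − 1(432.6) = 4.37
  O₂: 2769 − 3(432.6) = 1471
  N₂: 10420 (inert)
  CO₂: 0 + 2(432.6) = 865.3
  H₂O: 0 + 3(432.6) = 1298

1300 mol/s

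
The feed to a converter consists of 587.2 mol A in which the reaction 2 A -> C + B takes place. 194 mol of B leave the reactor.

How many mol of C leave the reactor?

For B: n = n₀ + 1ξ → 194 = 0 + 1ξ, giving ξ = 194 mol.
Outlet amounts (n = n₀ + ν ξ):
  A: 587.2 − 2(194) = 199.2
  C: 0 + 1(194) = 194
  B: 0 + 1(194) = 194

194 mol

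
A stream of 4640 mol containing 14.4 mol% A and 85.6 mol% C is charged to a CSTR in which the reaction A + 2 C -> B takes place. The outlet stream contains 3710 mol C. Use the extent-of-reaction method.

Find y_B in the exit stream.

For C: n = n₀ − 2ξ → 3710 = 3972 − 2ξ, giving ξ = 130.9 mol.
Outlet amounts (n = n₀ + ν ξ):
  A: 668.2 − 1(130.9) = 537.2
  C: 3972 − 2(130.9) = 3710
  B: 0 + 1(130.9) = 130.9
Total out = 4378 mol; y_B = 130.9 / 4378 = 0.0299.

0.0299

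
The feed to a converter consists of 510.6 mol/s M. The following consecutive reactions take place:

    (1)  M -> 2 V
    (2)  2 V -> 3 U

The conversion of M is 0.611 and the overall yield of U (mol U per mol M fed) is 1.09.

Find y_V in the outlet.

0.251

Conversion of M: M consumed = 1ξ₁ = 0.611 × 510.6 → ξ₁ = 312 mol/s.
Yield of U: 3ξ₂ / 510.6 = 1.09 → ξ₂ = 185.5 mol/s.
Outlet amounts (n = n₀ + Σ ν·ξ):
  M: 510.6 − 1(312) = 198.6
  V: 0 + 2(312) − 2(185.5) = 252.9
  U: 0 + 3(185.5) = 556.6
Total out = 1008 mol/s; y_V = 252.9 / 1008 = 0.2509.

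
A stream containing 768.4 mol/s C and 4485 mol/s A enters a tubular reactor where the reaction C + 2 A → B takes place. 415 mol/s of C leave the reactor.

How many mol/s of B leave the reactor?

353 mol/s

For C: n = n₀ − 1ξ → 415 = 768.4 − 1ξ, giving ξ = 353.4 mol/s.
Outlet amounts (n = n₀ + ν ξ):
  C: 768.4 − 1(353.4) = 415
  A: 4485 − 2(353.4) = 3778
  B: 0 + 1(353.4) = 353.4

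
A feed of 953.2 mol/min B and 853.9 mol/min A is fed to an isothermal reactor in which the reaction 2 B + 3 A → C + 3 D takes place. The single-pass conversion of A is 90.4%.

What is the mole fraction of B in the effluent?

A reacted = 0.904 × 853.9 = 771.9 mol/min; ν_A = −3, so ξ = 771.9/3 = 257.3 mol/min.
Outlet amounts (n = n₀ + ν ξ):
  B: 953.2 − 2(257.3) = 438.6
  A: 853.9 − 3(257.3) = 81.97
  C: 0 + 1(257.3) = 257.3
  D: 0 + 3(257.3) = 771.9
Total out = 1550 mol/min; y_B = 438.6 / 1550 = 0.283.

0.283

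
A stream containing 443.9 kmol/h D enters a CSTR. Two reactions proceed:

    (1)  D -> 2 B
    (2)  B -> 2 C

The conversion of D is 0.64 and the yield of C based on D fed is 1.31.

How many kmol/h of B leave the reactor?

Conversion of D: D consumed = 1ξ₁ = 0.64 × 443.9 → ξ₁ = 284.1 kmol/h.
Yield of C: 2ξ₂ / 443.9 = 1.31 → ξ₂ = 290.8 kmol/h.
Outlet amounts (n = n₀ + Σ ν·ξ):
  D: 443.9 − 1(284.1) = 159.8
  B: 0 + 2(284.1) − 1(290.8) = 277.4
  C: 0 + 2(290.8) = 581.5

277 kmol/h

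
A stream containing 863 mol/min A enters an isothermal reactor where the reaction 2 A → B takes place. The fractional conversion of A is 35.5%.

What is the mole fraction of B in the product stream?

A reacted = 0.355 × 863 = 306.4 mol/min; ν_A = −2, so ξ = 306.4/2 = 153.2 mol/min.
Outlet amounts (n = n₀ + ν ξ):
  A: 863 − 2(153.2) = 556.6
  B: 0 + 1(153.2) = 153.2
Total out = 709.8 mol/min; y_B = 153.2 / 709.8 = 0.2158.

0.216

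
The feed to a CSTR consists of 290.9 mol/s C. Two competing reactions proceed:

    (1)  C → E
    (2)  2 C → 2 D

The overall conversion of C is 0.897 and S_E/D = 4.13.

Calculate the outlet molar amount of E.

Conversion of C: C consumed = 0.897 × 290.9 = 260.9 mol/s = 1ξ₁ + 2ξ₂.
Selectivity: 1ξ₁ / (2ξ₂) = 4.13 → ξ₁ = 8.26 ξ₂.
Substitute: (1·8.26 + 2) ξ₂ = 260.9 → ξ₂ = 25.43 mol/s, ξ₁ = 210.1 mol/s.
Outlet amounts (n = n₀ + Σ ν·ξ):
  C: 290.9 − 1(210.1) − 2(25.43) = 29.96
  E: 0 + 1(210.1) = 210.1
  D: 0 + 2(25.43) = 50.86

210 mol/s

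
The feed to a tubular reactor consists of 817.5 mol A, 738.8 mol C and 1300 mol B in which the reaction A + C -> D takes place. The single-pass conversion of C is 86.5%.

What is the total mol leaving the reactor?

2220 mol

C reacted = 0.865 × 738.8 = 639.1 mol; ν_C = −1, so ξ = 639.1/1 = 639.1 mol.
Outlet amounts (n = n₀ + ν ξ):
  A: 817.5 − 1(639.1) = 178.4
  C: 738.8 − 1(639.1) = 99.74
  D: 0 + 1(639.1) = 639.1
  B: 1300 (inert)
Total out = 178.4 + 99.74 + 639.1 + 1300 = 2217 mol.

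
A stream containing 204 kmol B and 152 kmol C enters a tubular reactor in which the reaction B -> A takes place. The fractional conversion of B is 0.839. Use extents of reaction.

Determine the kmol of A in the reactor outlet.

171 kmol

B reacted = 0.839 × 204 = 171.2 kmol; ν_B = −1, so ξ = 171.2/1 = 171.2 kmol.
Outlet amounts (n = n₀ + ν ξ):
  B: 204 − 1(171.2) = 32.84
  A: 0 + 1(171.2) = 171.2
  C: 152 (inert)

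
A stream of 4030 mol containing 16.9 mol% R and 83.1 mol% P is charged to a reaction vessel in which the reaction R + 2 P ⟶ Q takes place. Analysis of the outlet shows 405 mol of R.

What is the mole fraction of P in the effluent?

0.804

For R: n = n₀ − 1ξ → 405 = 681.1 − 1ξ, giving ξ = 276.1 mol.
Outlet amounts (n = n₀ + ν ξ):
  R: 681.1 − 1(276.1) = 405
  P: 3349 − 2(276.1) = 2797
  Q: 0 + 1(276.1) = 276.1
Total out = 3478 mol; y_P = 2797 / 3478 = 0.8042.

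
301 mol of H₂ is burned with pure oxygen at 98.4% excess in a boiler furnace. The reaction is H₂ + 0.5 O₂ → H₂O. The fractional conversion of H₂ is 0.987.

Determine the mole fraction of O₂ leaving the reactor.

0.333

Stoichiometric O₂ = 0.5 × 301 = 150.5 mol; O₂ fed = 150.5 × 1.984 = 298.6 mol.
Fuel reacted = 0.987 × 301 → ξ = 297.1 mol.
Outlet (n = n₀ + ν ξ):
  H₂: 301 − 1(297.1) = 3.913
  O₂: 298.6 − 0.5(297.1) = 150
  H₂O: 0 + 1(297.1) = 297.1
Total out = 451 mol; y_O₂ = 150 / 451 = 0.3327.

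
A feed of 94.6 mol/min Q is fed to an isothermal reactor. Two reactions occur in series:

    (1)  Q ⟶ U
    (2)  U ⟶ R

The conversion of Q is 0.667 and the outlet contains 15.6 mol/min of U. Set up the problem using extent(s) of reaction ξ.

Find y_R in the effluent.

Conversion of Q: Q consumed = 1ξ₁ = 0.667 × 94.6 → ξ₁ = 63.1 mol/min.
U balance: n_U = 0 + 1ξ₁ − 1ξ₂ = 15.6 → ξ₂ = (1·63.1 − 15.6)/1 = 47.5 mol/min.
Outlet amounts (n = n₀ + Σ ν·ξ):
  Q: 94.6 − 1(63.1) = 31.5
  U: 0 + 1(63.1) − 1(47.5) = 15.6
  R: 0 + 1(47.5) = 47.5
Total out = 94.6 mol/min; y_R = 47.5 / 94.6 = 0.5021.

0.502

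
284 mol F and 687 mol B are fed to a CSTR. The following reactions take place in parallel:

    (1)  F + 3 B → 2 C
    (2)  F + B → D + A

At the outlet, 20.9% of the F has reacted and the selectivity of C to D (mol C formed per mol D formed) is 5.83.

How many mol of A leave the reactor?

Conversion of F: F consumed = 0.209 × 284 = 59.36 mol = 1ξ₁ + 1ξ₂.
Selectivity: 2ξ₁ / (1ξ₂) = 5.83 → ξ₁ = 2.915 ξ₂.
Substitute: (1·2.915 + 1) ξ₂ = 59.36 → ξ₂ = 15.16 mol, ξ₁ = 44.19 mol.
Outlet amounts (n = n₀ + Σ ν·ξ):
  F: 284 − 1(44.19) − 1(15.16) = 224.6
  B: 687 − 3(44.19) − 1(15.16) = 539.3
  C: 0 + 2(44.19) = 88.39
  D: 0 + 1(15.16) = 15.16
  A: 0 + 1(15.16) = 15.16

15.2 mol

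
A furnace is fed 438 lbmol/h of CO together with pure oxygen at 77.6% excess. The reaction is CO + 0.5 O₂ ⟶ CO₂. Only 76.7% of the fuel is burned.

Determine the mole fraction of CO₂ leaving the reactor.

0.51

Stoichiometric O₂ = 0.5 × 438 = 219 lbmol/h; O₂ fed = 219 × 1.776 = 388.9 lbmol/h.
Fuel reacted = 0.767 × 438 → ξ = 335.9 lbmol/h.
Outlet (n = n₀ + ν ξ):
  CO: 438 − 1(335.9) = 102.1
  O₂: 388.9 − 0.5(335.9) = 221
  CO₂: 0 + 1(335.9) = 335.9
Total out = 659 lbmol/h; y_CO₂ = 335.9 / 659 = 0.5098.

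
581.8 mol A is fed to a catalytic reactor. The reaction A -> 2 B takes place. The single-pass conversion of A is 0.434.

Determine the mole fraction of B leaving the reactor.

A reacted = 0.434 × 581.8 = 252.5 mol; ν_A = −1, so ξ = 252.5/1 = 252.5 mol.
Outlet amounts (n = n₀ + ν ξ):
  A: 581.8 − 1(252.5) = 329.3
  B: 0 + 2(252.5) = 505
Total out = 834.3 mol; y_B = 505 / 834.3 = 0.6053.

0.605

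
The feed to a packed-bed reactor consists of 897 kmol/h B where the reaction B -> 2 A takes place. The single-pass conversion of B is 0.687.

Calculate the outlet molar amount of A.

B reacted = 0.687 × 897 = 616.2 kmol/h; ν_B = −1, so ξ = 616.2/1 = 616.2 kmol/h.
Outlet amounts (n = n₀ + ν ξ):
  B: 897 − 1(616.2) = 280.8
  A: 0 + 2(616.2) = 1232

1230 kmol/h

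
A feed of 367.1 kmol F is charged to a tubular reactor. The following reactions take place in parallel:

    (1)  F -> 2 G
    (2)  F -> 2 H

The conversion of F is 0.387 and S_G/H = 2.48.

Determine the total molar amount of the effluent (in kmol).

Conversion of F: F consumed = 0.387 × 367.1 = 142.1 kmol = 1ξ₁ + 1ξ₂.
Selectivity: 2ξ₁ / (2ξ₂) = 2.48 → ξ₁ = 2.48 ξ₂.
Substitute: (1·2.48 + 1) ξ₂ = 142.1 → ξ₂ = 40.82 kmol, ξ₁ = 101.2 kmol.
Outlet amounts (n = n₀ + Σ ν·ξ):
  F: 367.1 − 1(101.2) − 1(40.82) = 225
  G: 0 + 2(101.2) = 202.5
  H: 0 + 2(40.82) = 81.65
Total out = 225 + 202.5 + 81.65 = 509.2 kmol.

509 kmol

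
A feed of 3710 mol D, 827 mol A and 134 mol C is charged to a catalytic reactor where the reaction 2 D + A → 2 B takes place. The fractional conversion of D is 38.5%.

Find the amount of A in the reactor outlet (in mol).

113 mol

D reacted = 0.385 × 3710 = 1428 mol; ν_D = −2, so ξ = 1428/2 = 714.2 mol.
Outlet amounts (n = n₀ + ν ξ):
  D: 3710 − 2(714.2) = 2282
  A: 827 − 1(714.2) = 112.8
  B: 0 + 2(714.2) = 1428
  C: 134 (inert)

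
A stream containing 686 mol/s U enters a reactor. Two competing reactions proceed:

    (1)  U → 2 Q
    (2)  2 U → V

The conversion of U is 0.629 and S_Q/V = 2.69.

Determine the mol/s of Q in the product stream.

Conversion of U: U consumed = 0.629 × 686 = 431.5 mol/s = 1ξ₁ + 2ξ₂.
Selectivity: 2ξ₁ / (1ξ₂) = 2.69 → ξ₁ = 1.345 ξ₂.
Substitute: (1·1.345 + 2) ξ₂ = 431.5 → ξ₂ = 129 mol/s, ξ₁ = 173.5 mol/s.
Outlet amounts (n = n₀ + Σ ν·ξ):
  U: 686 − 1(173.5) − 2(129) = 254.5
  Q: 0 + 2(173.5) = 347
  V: 0 + 1(129) = 129

347 mol/s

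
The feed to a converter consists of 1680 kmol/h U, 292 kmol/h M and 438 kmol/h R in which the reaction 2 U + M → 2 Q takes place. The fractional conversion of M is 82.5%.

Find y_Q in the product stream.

M reacted = 0.825 × 292 = 240.9 kmol/h; ν_M = −1, so ξ = 240.9/1 = 240.9 kmol/h.
Outlet amounts (n = n₀ + ν ξ):
  U: 1680 − 2(240.9) = 1198
  M: 292 − 1(240.9) = 51.1
  Q: 0 + 2(240.9) = 481.8
  R: 438 (inert)
Total out = 2169 kmol/h; y_Q = 481.8 / 2169 = 0.2221.

0.222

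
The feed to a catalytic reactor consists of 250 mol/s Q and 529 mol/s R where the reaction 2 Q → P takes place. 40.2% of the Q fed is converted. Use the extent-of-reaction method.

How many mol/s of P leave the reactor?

50.2 mol/s

Q reacted = 0.402 × 250 = 100.5 mol/s; ν_Q = −2, so ξ = 100.5/2 = 50.25 mol/s.
Outlet amounts (n = n₀ + ν ξ):
  Q: 250 − 2(50.25) = 149.5
  P: 0 + 1(50.25) = 50.25
  R: 529 (inert)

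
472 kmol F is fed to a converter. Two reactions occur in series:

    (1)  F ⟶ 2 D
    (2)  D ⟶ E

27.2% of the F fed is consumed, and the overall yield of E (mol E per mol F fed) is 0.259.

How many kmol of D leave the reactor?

Conversion of F: F consumed = 1ξ₁ = 0.272 × 472 → ξ₁ = 128.4 kmol.
Yield of E: 1ξ₂ / 472 = 0.259 → ξ₂ = 122.2 kmol.
Outlet amounts (n = n₀ + Σ ν·ξ):
  F: 472 − 1(128.4) = 343.6
  D: 0 + 2(128.4) − 1(122.2) = 134.5
  E: 0 + 1(122.2) = 122.2

135 kmol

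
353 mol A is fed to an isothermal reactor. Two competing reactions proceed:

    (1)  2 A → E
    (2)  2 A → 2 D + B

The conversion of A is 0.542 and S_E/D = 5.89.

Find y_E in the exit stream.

Conversion of A: A consumed = 0.542 × 353 = 191.3 mol = 2ξ₁ + 2ξ₂.
Selectivity: 1ξ₁ / (2ξ₂) = 5.89 → ξ₁ = 11.78 ξ₂.
Substitute: (2·11.78 + 2) ξ₂ = 191.3 → ξ₂ = 7.485 mol, ξ₁ = 88.18 mol.
Outlet amounts (n = n₀ + Σ ν·ξ):
  A: 353 − 2(88.18) − 2(7.485) = 161.7
  E: 0 + 1(88.18) = 88.18
  D: 0 + 2(7.485) = 14.97
  B: 0 + 1(7.485) = 7.485
Total out = 272.3 mol; y_E = 88.18 / 272.3 = 0.3238.

0.324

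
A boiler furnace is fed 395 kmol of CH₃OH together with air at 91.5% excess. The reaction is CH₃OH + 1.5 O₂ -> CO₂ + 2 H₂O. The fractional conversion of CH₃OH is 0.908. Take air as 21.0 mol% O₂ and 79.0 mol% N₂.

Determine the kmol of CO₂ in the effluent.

359 kmol

Stoichiometric O₂ = 1.5 × 395 = 592.5 kmol; O₂ fed = 592.5 × 1.915 = 1135 kmol.
N₂ fed = 1135 × 79/21 = 4268 kmol.
Fuel reacted = 0.908 × 395 → ξ = 358.7 kmol.
Outlet (n = n₀ + ν ξ):
  CH₃OH: 395 − 1(358.7) = 36.34
  O₂: 1135 − 1.5(358.7) = 596.6
  N₂: 4268 (inert)
  CO₂: 0 + 1(358.7) = 358.7
  H₂O: 0 + 2(358.7) = 717.3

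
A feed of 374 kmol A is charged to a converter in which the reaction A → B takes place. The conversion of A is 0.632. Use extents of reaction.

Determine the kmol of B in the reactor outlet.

A reacted = 0.632 × 374 = 236.4 kmol; ν_A = −1, so ξ = 236.4/1 = 236.4 kmol.
Outlet amounts (n = n₀ + ν ξ):
  A: 374 − 1(236.4) = 137.6
  B: 0 + 1(236.4) = 236.4

236 kmol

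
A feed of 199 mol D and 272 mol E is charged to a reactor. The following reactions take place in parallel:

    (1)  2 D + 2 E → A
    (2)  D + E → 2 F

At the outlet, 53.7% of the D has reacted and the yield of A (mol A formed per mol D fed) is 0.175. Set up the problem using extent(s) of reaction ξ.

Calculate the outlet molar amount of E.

165 mol

Yield of A: 1ξ₁ / 199 = 0.175 → ξ₁ = 34.82 mol.
Conversion of D: 2ξ₁ + 1ξ₂ = 0.537 × 199 = 106.9 → ξ₂ = 37.21 mol.
Outlet amounts (n = n₀ + Σ ν·ξ):
  D: 199 − 2(34.82) − 1(37.21) = 92.14
  E: 272 − 2(34.82) − 1(37.21) = 165.1
  A: 0 + 1(34.82) = 34.82
  F: 0 + 2(37.21) = 74.43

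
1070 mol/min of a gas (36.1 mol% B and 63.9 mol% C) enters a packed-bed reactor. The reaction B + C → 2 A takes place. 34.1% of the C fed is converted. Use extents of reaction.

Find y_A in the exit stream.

0.436

C reacted = 0.341 × 683.7 = 233.2 mol/min; ν_C = −1, so ξ = 233.2/1 = 233.2 mol/min.
Outlet amounts (n = n₀ + ν ξ):
  B: 386.3 − 1(233.2) = 153.1
  C: 683.7 − 1(233.2) = 450.6
  A: 0 + 2(233.2) = 466.3
Total out = 1070 mol/min; y_A = 466.3 / 1070 = 0.4358.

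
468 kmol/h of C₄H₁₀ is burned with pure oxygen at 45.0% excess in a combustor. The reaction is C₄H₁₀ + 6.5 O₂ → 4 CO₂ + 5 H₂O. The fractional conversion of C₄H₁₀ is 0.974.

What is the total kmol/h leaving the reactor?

5560 kmol/h

Stoichiometric O₂ = 6.5 × 468 = 3042 kmol/h; O₂ fed = 3042 × 1.450 = 4411 kmol/h.
Fuel reacted = 0.974 × 468 → ξ = 455.8 kmol/h.
Outlet (n = n₀ + ν ξ):
  C₄H₁₀: 468 − 1(455.8) = 12.17
  O₂: 4411 − 6.5(455.8) = 1448
  CO₂: 0 + 4(455.8) = 1823
  H₂O: 0 + 5(455.8) = 2279
Total out = 12.17 + 1448 + 1823 + 2279 = 5563 kmol/h.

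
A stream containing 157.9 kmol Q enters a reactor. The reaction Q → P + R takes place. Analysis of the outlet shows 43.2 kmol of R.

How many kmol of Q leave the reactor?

For R: n = n₀ + 1ξ → 43.2 = 0 + 1ξ, giving ξ = 43.2 kmol.
Outlet amounts (n = n₀ + ν ξ):
  Q: 157.9 − 1(43.2) = 114.7
  P: 0 + 1(43.2) = 43.2
  R: 0 + 1(43.2) = 43.2

115 kmol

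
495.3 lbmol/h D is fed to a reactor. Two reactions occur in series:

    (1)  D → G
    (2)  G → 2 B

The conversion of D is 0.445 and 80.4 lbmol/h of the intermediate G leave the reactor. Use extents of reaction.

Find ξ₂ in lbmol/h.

Conversion of D: D consumed = 1ξ₁ = 0.445 × 495.3 → ξ₁ = 220.4 lbmol/h.
G balance: n_G = 0 + 1ξ₁ − 1ξ₂ = 80.4 → ξ₂ = (1·220.4 − 80.4)/1 = 140 lbmol/h.
Outlet amounts (n = n₀ + Σ ν·ξ):
  D: 495.3 − 1(220.4) = 274.9
  G: 0 + 1(220.4) − 1(140) = 80.4
  B: 0 + 2(140) = 280

ξ₂ = 140 lbmol/h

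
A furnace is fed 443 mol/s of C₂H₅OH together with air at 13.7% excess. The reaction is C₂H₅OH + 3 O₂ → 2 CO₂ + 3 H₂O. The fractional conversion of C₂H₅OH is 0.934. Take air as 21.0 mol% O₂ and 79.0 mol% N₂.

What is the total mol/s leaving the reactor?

Stoichiometric O₂ = 3 × 443 = 1329 mol/s; O₂ fed = 1329 × 1.137 = 1511 mol/s.
N₂ fed = 1511 × 79/21 = 5685 mol/s.
Fuel reacted = 0.934 × 443 → ξ = 413.8 mol/s.
Outlet (n = n₀ + ν ξ):
  C₂H₅OH: 443 − 1(413.8) = 29.24
  O₂: 1511 − 3(413.8) = 269.8
  N₂: 5685 (inert)
  CO₂: 0 + 2(413.8) = 827.5
  H₂O: 0 + 3(413.8) = 1241
Total out = 29.24 + 269.8 + 5685 + 827.5 + 1241 = 8052 mol/s.

8050 mol/s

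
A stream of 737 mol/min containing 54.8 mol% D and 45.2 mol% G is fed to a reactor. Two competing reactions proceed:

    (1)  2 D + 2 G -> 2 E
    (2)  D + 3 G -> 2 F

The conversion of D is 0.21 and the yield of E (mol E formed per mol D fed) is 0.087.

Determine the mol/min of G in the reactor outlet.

149 mol/min

Yield of E: 2ξ₁ / 403.9 = 0.087 → ξ₁ = 17.57 mol/min.
Conversion of D: 2ξ₁ + 1ξ₂ = 0.21 × 403.9 = 84.81 → ξ₂ = 49.68 mol/min.
Outlet amounts (n = n₀ + Σ ν·ξ):
  D: 403.9 − 2(17.57) − 1(49.68) = 319.1
  G: 333.1 − 2(17.57) − 3(49.68) = 149
  E: 0 + 2(17.57) = 35.14
  F: 0 + 2(49.68) = 99.35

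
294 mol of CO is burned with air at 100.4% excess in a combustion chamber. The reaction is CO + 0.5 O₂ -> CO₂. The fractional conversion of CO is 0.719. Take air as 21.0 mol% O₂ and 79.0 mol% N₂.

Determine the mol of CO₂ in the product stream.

211 mol

Stoichiometric O₂ = 0.5 × 294 = 147 mol; O₂ fed = 147 × 2.004 = 294.6 mol.
N₂ fed = 294.6 × 79/21 = 1108 mol.
Fuel reacted = 0.719 × 294 → ξ = 211.4 mol.
Outlet (n = n₀ + ν ξ):
  CO: 294 − 1(211.4) = 82.61
  O₂: 294.6 − 0.5(211.4) = 188.9
  N₂: 1108 (inert)
  CO₂: 0 + 1(211.4) = 211.4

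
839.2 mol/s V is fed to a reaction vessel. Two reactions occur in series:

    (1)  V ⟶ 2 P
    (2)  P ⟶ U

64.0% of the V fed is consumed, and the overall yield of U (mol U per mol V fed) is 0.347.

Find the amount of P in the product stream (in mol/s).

Conversion of V: V consumed = 1ξ₁ = 0.64 × 839.2 → ξ₁ = 537.1 mol/s.
Yield of U: 1ξ₂ / 839.2 = 0.347 → ξ₂ = 291.2 mol/s.
Outlet amounts (n = n₀ + Σ ν·ξ):
  V: 839.2 − 1(537.1) = 302.1
  P: 0 + 2(537.1) − 1(291.2) = 783
  U: 0 + 1(291.2) = 291.2

783 mol/s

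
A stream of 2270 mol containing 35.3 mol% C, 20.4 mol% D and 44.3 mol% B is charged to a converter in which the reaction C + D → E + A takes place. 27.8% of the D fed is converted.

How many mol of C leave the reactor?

673 mol

D reacted = 0.278 × 463.1 = 128.7 mol; ν_D = −1, so ξ = 128.7/1 = 128.7 mol.
Outlet amounts (n = n₀ + ν ξ):
  C: 801.3 − 1(128.7) = 672.6
  D: 463.1 − 1(128.7) = 334.3
  E: 0 + 1(128.7) = 128.7
  A: 0 + 1(128.7) = 128.7
  B: 1006 (inert)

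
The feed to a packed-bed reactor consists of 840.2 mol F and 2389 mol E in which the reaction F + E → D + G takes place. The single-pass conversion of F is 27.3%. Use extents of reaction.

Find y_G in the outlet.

0.071

F reacted = 0.273 × 840.2 = 229.4 mol; ν_F = −1, so ξ = 229.4/1 = 229.4 mol.
Outlet amounts (n = n₀ + ν ξ):
  F: 840.2 − 1(229.4) = 610.8
  E: 2389 − 1(229.4) = 2160
  D: 0 + 1(229.4) = 229.4
  G: 0 + 1(229.4) = 229.4
Total out = 3229 mol; y_G = 229.4 / 3229 = 0.07103.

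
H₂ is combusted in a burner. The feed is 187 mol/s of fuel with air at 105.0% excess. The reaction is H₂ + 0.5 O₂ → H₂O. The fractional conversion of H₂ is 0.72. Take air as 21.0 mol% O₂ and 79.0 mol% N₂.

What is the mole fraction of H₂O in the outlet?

Stoichiometric O₂ = 0.5 × 187 = 93.5 mol/s; O₂ fed = 93.5 × 2.050 = 191.7 mol/s.
N₂ fed = 191.7 × 79/21 = 721.1 mol/s.
Fuel reacted = 0.72 × 187 → ξ = 134.6 mol/s.
Outlet (n = n₀ + ν ξ):
  H₂: 187 − 1(134.6) = 52.36
  O₂: 191.7 − 0.5(134.6) = 124.4
  N₂: 721.1 (inert)
  H₂O: 0 + 1(134.6) = 134.6
Total out = 1032 mol/s; y_H₂O = 134.6 / 1032 = 0.1304.

0.13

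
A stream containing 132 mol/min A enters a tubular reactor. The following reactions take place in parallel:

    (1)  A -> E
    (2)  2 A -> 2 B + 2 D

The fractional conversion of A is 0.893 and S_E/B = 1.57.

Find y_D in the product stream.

0.258

Conversion of A: A consumed = 0.893 × 132 = 117.9 mol/min = 1ξ₁ + 2ξ₂.
Selectivity: 1ξ₁ / (2ξ₂) = 1.57 → ξ₁ = 3.14 ξ₂.
Substitute: (1·3.14 + 2) ξ₂ = 117.9 → ξ₂ = 22.93 mol/min, ξ₁ = 72.01 mol/min.
Outlet amounts (n = n₀ + Σ ν·ξ):
  A: 132 − 1(72.01) − 2(22.93) = 14.12
  E: 0 + 1(72.01) = 72.01
  B: 0 + 2(22.93) = 45.87
  D: 0 + 2(22.93) = 45.87
Total out = 177.9 mol/min; y_D = 45.87 / 177.9 = 0.2579.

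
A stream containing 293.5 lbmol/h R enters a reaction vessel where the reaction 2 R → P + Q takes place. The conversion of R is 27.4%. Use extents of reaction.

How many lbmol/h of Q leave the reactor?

40.2 lbmol/h

R reacted = 0.274 × 293.5 = 80.42 lbmol/h; ν_R = −2, so ξ = 80.42/2 = 40.21 lbmol/h.
Outlet amounts (n = n₀ + ν ξ):
  R: 293.5 − 2(40.21) = 213.1
  P: 0 + 1(40.21) = 40.21
  Q: 0 + 1(40.21) = 40.21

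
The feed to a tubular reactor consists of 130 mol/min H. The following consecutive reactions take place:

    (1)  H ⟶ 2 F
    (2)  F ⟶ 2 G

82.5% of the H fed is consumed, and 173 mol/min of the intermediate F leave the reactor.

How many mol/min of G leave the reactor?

83 mol/min

Conversion of H: H consumed = 1ξ₁ = 0.825 × 130 → ξ₁ = 107.2 mol/min.
F balance: n_F = 0 + 2ξ₁ − 1ξ₂ = 173 → ξ₂ = (2·107.2 − 173)/1 = 41.5 mol/min.
Outlet amounts (n = n₀ + Σ ν·ξ):
  H: 130 − 1(107.2) = 22.75
  F: 0 + 2(107.2) − 1(41.5) = 173
  G: 0 + 2(41.5) = 83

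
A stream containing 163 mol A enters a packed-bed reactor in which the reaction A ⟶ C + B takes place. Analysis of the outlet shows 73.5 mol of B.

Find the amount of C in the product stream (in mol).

For B: n = n₀ + 1ξ → 73.5 = 0 + 1ξ, giving ξ = 73.5 mol.
Outlet amounts (n = n₀ + ν ξ):
  A: 163 − 1(73.5) = 89.5
  C: 0 + 1(73.5) = 73.5
  B: 0 + 1(73.5) = 73.5

73.5 mol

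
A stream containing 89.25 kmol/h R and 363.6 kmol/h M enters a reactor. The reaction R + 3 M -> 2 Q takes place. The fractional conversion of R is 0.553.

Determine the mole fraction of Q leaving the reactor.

R reacted = 0.553 × 89.25 = 49.36 kmol/h; ν_R = −1, so ξ = 49.36/1 = 49.36 kmol/h.
Outlet amounts (n = n₀ + ν ξ):
  R: 89.25 − 1(49.36) = 39.89
  M: 363.6 − 3(49.36) = 215.5
  Q: 0 + 2(49.36) = 98.71
Total out = 354.1 kmol/h; y_Q = 98.71 / 354.1 = 0.2787.

0.279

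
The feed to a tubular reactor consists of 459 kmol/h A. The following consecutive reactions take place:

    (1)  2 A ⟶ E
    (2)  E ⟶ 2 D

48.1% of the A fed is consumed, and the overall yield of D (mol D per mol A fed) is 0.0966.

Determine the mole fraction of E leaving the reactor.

Conversion of A: A consumed = 2ξ₁ = 0.481 × 459 → ξ₁ = 110.4 kmol/h.
Yield of D: 2ξ₂ / 459 = 0.0966 → ξ₂ = 22.17 kmol/h.
Outlet amounts (n = n₀ + Σ ν·ξ):
  A: 459 − 2(110.4) = 238.2
  E: 0 + 1(110.4) − 1(22.17) = 88.22
  D: 0 + 2(22.17) = 44.34
Total out = 370.8 kmol/h; y_E = 88.22 / 370.8 = 0.2379.

0.238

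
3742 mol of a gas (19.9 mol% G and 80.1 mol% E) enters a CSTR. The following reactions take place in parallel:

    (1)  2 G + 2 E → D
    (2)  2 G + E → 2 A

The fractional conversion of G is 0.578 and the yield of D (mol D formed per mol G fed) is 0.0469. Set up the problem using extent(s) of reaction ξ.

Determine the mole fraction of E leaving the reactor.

Yield of D: 1ξ₁ / 744.7 = 0.0469 → ξ₁ = 34.92 mol.
Conversion of G: 2ξ₁ + 2ξ₂ = 0.578 × 744.7 = 430.4 → ξ₂ = 180.3 mol.
Outlet amounts (n = n₀ + Σ ν·ξ):
  G: 744.7 − 2(34.92) − 2(180.3) = 314.2
  E: 2997 − 2(34.92) − 1(180.3) = 2747
  D: 0 + 1(34.92) = 34.92
  A: 0 + 2(180.3) = 360.6
Total out = 3457 mol; y_E = 2747 / 3457 = 0.7947.

0.795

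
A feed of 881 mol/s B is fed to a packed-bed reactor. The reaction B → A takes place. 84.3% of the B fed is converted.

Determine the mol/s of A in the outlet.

B reacted = 0.843 × 881 = 742.7 mol/s; ν_B = −1, so ξ = 742.7/1 = 742.7 mol/s.
Outlet amounts (n = n₀ + ν ξ):
  B: 881 − 1(742.7) = 138.3
  A: 0 + 1(742.7) = 742.7

743 mol/s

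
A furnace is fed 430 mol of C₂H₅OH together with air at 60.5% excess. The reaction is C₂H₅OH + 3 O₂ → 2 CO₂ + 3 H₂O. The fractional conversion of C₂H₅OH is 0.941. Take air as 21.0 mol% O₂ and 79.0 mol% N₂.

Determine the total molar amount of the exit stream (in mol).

10700 mol

Stoichiometric O₂ = 3 × 430 = 1290 mol; O₂ fed = 1290 × 1.605 = 2070 mol.
N₂ fed = 2070 × 79/21 = 7789 mol.
Fuel reacted = 0.941 × 430 → ξ = 404.6 mol.
Outlet (n = n₀ + ν ξ):
  C₂H₅OH: 430 − 1(404.6) = 25.37
  O₂: 2070 − 3(404.6) = 856.6
  N₂: 7789 (inert)
  CO₂: 0 + 2(404.6) = 809.3
  H₂O: 0 + 3(404.6) = 1214
Total out = 25.37 + 856.6 + 7789 + 809.3 + 1214 = 10690 mol.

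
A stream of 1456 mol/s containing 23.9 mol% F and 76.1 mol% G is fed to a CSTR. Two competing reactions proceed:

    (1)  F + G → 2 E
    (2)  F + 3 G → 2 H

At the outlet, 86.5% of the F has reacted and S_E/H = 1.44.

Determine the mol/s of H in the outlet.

Conversion of F: F consumed = 0.865 × 348 = 301 mol/s = 1ξ₁ + 1ξ₂.
Selectivity: 2ξ₁ / (2ξ₂) = 1.44 → ξ₁ = 1.44 ξ₂.
Substitute: (1·1.44 + 1) ξ₂ = 301 → ξ₂ = 123.4 mol/s, ξ₁ = 177.6 mol/s.
Outlet amounts (n = n₀ + Σ ν·ξ):
  F: 348 − 1(177.6) − 1(123.4) = 46.98
  G: 1108 − 1(177.6) − 3(123.4) = 560.3
  E: 0 + 2(177.6) = 355.3
  H: 0 + 2(123.4) = 246.7

247 mol/s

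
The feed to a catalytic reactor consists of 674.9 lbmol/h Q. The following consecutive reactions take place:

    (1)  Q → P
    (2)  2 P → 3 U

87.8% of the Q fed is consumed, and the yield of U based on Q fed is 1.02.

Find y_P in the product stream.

Conversion of Q: Q consumed = 1ξ₁ = 0.878 × 674.9 → ξ₁ = 592.6 lbmol/h.
Yield of U: 3ξ₂ / 674.9 = 1.02 → ξ₂ = 229.5 lbmol/h.
Outlet amounts (n = n₀ + Σ ν·ξ):
  Q: 674.9 − 1(592.6) = 82.34
  P: 0 + 1(592.6) − 2(229.5) = 133.6
  U: 0 + 3(229.5) = 688.4
Total out = 904.4 lbmol/h; y_P = 133.6 / 904.4 = 0.1478.

0.148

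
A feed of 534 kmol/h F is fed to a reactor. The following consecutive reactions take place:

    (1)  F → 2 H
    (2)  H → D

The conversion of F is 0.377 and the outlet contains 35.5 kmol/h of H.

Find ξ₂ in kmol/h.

Conversion of F: F consumed = 1ξ₁ = 0.377 × 534 → ξ₁ = 201.3 kmol/h.
H balance: n_H = 0 + 2ξ₁ − 1ξ₂ = 35.5 → ξ₂ = (2·201.3 − 35.5)/1 = 367.1 kmol/h.
Outlet amounts (n = n₀ + Σ ν·ξ):
  F: 534 − 1(201.3) = 332.7
  H: 0 + 2(201.3) − 1(367.1) = 35.5
  D: 0 + 1(367.1) = 367.1

ξ₂ = 367 kmol/h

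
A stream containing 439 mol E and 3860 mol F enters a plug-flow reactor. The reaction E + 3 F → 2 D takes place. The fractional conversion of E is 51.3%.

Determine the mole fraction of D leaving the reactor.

E reacted = 0.513 × 439 = 225.2 mol; ν_E = −1, so ξ = 225.2/1 = 225.2 mol.
Outlet amounts (n = n₀ + ν ξ):
  E: 439 − 1(225.2) = 213.8
  F: 3860 − 3(225.2) = 3184
  D: 0 + 2(225.2) = 450.4
Total out = 3849 mol; y_D = 450.4 / 3849 = 0.117.

0.117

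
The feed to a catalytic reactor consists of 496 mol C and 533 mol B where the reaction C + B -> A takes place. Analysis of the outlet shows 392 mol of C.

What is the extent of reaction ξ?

ξ = 104 mol

For C: n = n₀ − 1ξ → 392 = 496 − 1ξ, giving ξ = 104 mol.
Outlet amounts (n = n₀ + ν ξ):
  C: 496 − 1(104) = 392
  B: 533 − 1(104) = 429
  A: 0 + 1(104) = 104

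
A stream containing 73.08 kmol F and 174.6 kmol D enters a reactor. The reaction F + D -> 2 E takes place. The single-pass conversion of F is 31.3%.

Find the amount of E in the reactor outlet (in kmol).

F reacted = 0.313 × 73.08 = 22.87 kmol; ν_F = −1, so ξ = 22.87/1 = 22.87 kmol.
Outlet amounts (n = n₀ + ν ξ):
  F: 73.08 − 1(22.87) = 50.21
  D: 174.6 − 1(22.87) = 151.7
  E: 0 + 2(22.87) = 45.75

45.7 kmol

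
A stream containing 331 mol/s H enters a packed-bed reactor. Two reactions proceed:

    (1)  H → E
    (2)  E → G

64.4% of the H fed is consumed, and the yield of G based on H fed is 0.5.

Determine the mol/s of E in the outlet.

47.7 mol/s

Conversion of H: H consumed = 1ξ₁ = 0.644 × 331 → ξ₁ = 213.2 mol/s.
Yield of G: 1ξ₂ / 331 = 0.5 → ξ₂ = 165.5 mol/s.
Outlet amounts (n = n₀ + Σ ν·ξ):
  H: 331 − 1(213.2) = 117.8
  E: 0 + 1(213.2) − 1(165.5) = 47.66
  G: 0 + 1(165.5) = 165.5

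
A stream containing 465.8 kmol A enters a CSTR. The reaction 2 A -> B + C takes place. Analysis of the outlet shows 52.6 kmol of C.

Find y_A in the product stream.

For C: n = n₀ + 1ξ → 52.6 = 0 + 1ξ, giving ξ = 52.6 kmol.
Outlet amounts (n = n₀ + ν ξ):
  A: 465.8 − 2(52.6) = 360.6
  B: 0 + 1(52.6) = 52.6
  C: 0 + 1(52.6) = 52.6
Total out = 465.8 kmol; y_A = 360.6 / 465.8 = 0.7742.

0.774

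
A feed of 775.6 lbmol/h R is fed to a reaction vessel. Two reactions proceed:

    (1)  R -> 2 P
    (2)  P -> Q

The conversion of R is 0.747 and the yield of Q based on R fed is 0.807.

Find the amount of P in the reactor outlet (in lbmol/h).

Conversion of R: R consumed = 1ξ₁ = 0.747 × 775.6 → ξ₁ = 579.4 lbmol/h.
Yield of Q: 1ξ₂ / 775.6 = 0.807 → ξ₂ = 625.9 lbmol/h.
Outlet amounts (n = n₀ + Σ ν·ξ):
  R: 775.6 − 1(579.4) = 196.2
  P: 0 + 2(579.4) − 1(625.9) = 532.8
  Q: 0 + 1(625.9) = 625.9

533 lbmol/h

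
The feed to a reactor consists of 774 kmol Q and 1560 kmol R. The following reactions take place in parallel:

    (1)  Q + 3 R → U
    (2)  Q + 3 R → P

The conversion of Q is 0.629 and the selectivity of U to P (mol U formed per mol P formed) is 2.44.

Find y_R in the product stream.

0.114

Conversion of Q: Q consumed = 0.629 × 774 = 486.8 kmol = 1ξ₁ + 1ξ₂.
Selectivity: 1ξ₁ / (1ξ₂) = 2.44 → ξ₁ = 2.44 ξ₂.
Substitute: (1·2.44 + 1) ξ₂ = 486.8 → ξ₂ = 141.5 kmol, ξ₁ = 345.3 kmol.
Outlet amounts (n = n₀ + Σ ν·ξ):
  Q: 774 − 1(345.3) − 1(141.5) = 287.2
  R: 1560 − 3(345.3) − 3(141.5) = 99.46
  U: 0 + 1(345.3) = 345.3
  P: 0 + 1(141.5) = 141.5
Total out = 873.5 kmol; y_R = 99.46 / 873.5 = 0.1139.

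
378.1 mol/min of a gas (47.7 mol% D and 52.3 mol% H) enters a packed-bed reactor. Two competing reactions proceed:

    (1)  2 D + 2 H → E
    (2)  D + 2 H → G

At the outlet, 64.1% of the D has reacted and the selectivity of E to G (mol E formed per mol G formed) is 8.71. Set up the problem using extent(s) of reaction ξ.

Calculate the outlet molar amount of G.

6.28 mol/min

Conversion of D: D consumed = 0.641 × 180.4 = 115.6 mol/min = 2ξ₁ + 1ξ₂.
Selectivity: 1ξ₁ / (1ξ₂) = 8.71 → ξ₁ = 8.71 ξ₂.
Substitute: (2·8.71 + 1) ξ₂ = 115.6 → ξ₂ = 6.276 mol/min, ξ₁ = 54.67 mol/min.
Outlet amounts (n = n₀ + Σ ν·ξ):
  D: 180.4 − 2(54.67) − 1(6.276) = 64.75
  H: 197.7 − 2(54.67) − 2(6.276) = 75.86
  E: 0 + 1(54.67) = 54.67
  G: 0 + 1(6.276) = 6.276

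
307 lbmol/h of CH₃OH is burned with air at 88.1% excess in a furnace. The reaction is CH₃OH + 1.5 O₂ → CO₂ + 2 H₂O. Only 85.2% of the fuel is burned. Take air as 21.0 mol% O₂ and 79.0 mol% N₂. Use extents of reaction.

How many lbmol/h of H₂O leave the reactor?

523 lbmol/h

Stoichiometric O₂ = 1.5 × 307 = 460.5 lbmol/h; O₂ fed = 460.5 × 1.881 = 866.2 lbmol/h.
N₂ fed = 866.2 × 79/21 = 3259 lbmol/h.
Fuel reacted = 0.852 × 307 → ξ = 261.6 lbmol/h.
Outlet (n = n₀ + ν ξ):
  CH₃OH: 307 − 1(261.6) = 45.44
  O₂: 866.2 − 1.5(261.6) = 473.9
  N₂: 3259 (inert)
  CO₂: 0 + 1(261.6) = 261.6
  H₂O: 0 + 2(261.6) = 523.1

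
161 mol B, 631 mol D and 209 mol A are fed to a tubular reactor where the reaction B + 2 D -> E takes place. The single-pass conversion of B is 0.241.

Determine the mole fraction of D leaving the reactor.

0.599

B reacted = 0.241 × 161 = 38.8 mol; ν_B = −1, so ξ = 38.8/1 = 38.8 mol.
Outlet amounts (n = n₀ + ν ξ):
  B: 161 − 1(38.8) = 122.2
  D: 631 − 2(38.8) = 553.4
  E: 0 + 1(38.8) = 38.8
  A: 209 (inert)
Total out = 923.4 mol; y_D = 553.4 / 923.4 = 0.5993.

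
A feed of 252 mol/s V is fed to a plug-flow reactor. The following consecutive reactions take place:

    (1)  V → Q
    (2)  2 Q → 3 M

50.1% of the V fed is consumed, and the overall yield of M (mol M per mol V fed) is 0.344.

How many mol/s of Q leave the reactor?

Conversion of V: V consumed = 1ξ₁ = 0.501 × 252 → ξ₁ = 126.3 mol/s.
Yield of M: 3ξ₂ / 252 = 0.344 → ξ₂ = 28.9 mol/s.
Outlet amounts (n = n₀ + Σ ν·ξ):
  V: 252 − 1(126.3) = 125.7
  Q: 0 + 1(126.3) − 2(28.9) = 68.46
  M: 0 + 3(28.9) = 86.69

68.5 mol/s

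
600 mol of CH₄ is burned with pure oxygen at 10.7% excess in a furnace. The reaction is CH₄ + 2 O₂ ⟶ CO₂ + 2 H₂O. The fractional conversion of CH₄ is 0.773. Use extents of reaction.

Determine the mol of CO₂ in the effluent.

Stoichiometric O₂ = 2 × 600 = 1200 mol; O₂ fed = 1200 × 1.107 = 1328 mol.
Fuel reacted = 0.773 × 600 → ξ = 463.8 mol.
Outlet (n = n₀ + ν ξ):
  CH₄: 600 − 1(463.8) = 136.2
  O₂: 1328 − 2(463.8) = 400.8
  CO₂: 0 + 1(463.8) = 463.8
  H₂O: 0 + 2(463.8) = 927.6

464 mol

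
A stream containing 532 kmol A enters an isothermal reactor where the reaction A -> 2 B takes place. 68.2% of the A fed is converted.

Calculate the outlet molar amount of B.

726 kmol

A reacted = 0.682 × 532 = 362.8 kmol; ν_A = −1, so ξ = 362.8/1 = 362.8 kmol.
Outlet amounts (n = n₀ + ν ξ):
  A: 532 − 1(362.8) = 169.2
  B: 0 + 2(362.8) = 725.6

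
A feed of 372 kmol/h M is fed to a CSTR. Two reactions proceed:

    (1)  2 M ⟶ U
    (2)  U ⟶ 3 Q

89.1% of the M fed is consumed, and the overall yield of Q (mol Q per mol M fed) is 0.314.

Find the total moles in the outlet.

284 kmol/h

Conversion of M: M consumed = 2ξ₁ = 0.891 × 372 → ξ₁ = 165.7 kmol/h.
Yield of Q: 3ξ₂ / 372 = 0.314 → ξ₂ = 38.94 kmol/h.
Outlet amounts (n = n₀ + Σ ν·ξ):
  M: 372 − 2(165.7) = 40.55
  U: 0 + 1(165.7) − 1(38.94) = 126.8
  Q: 0 + 3(38.94) = 116.8
Total out = 40.55 + 126.8 + 116.8 = 284.1 kmol/h.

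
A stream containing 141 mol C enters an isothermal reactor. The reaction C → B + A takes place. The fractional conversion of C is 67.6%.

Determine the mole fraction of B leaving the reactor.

C reacted = 0.676 × 141 = 95.32 mol; ν_C = −1, so ξ = 95.32/1 = 95.32 mol.
Outlet amounts (n = n₀ + ν ξ):
  C: 141 − 1(95.32) = 45.68
  B: 0 + 1(95.32) = 95.32
  A: 0 + 1(95.32) = 95.32
Total out = 236.3 mol; y_B = 95.32 / 236.3 = 0.4033.

0.403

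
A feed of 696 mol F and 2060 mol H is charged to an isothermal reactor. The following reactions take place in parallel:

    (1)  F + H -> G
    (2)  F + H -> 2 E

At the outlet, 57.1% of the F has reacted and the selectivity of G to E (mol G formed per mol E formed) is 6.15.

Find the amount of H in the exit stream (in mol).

1660 mol

Conversion of F: F consumed = 0.571 × 696 = 397.4 mol = 1ξ₁ + 1ξ₂.
Selectivity: 1ξ₁ / (2ξ₂) = 6.15 → ξ₁ = 12.3 ξ₂.
Substitute: (1·12.3 + 1) ξ₂ = 397.4 → ξ₂ = 29.88 mol, ξ₁ = 367.5 mol.
Outlet amounts (n = n₀ + Σ ν·ξ):
  F: 696 − 1(367.5) − 1(29.88) = 298.6
  H: 2060 − 1(367.5) − 1(29.88) = 1663
  G: 0 + 1(367.5) = 367.5
  E: 0 + 2(29.88) = 59.76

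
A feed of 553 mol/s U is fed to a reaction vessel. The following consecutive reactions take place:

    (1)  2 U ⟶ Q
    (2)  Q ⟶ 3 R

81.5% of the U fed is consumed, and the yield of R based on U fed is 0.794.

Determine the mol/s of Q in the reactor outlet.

79 mol/s

Conversion of U: U consumed = 2ξ₁ = 0.815 × 553 → ξ₁ = 225.3 mol/s.
Yield of R: 3ξ₂ / 553 = 0.794 → ξ₂ = 146.4 mol/s.
Outlet amounts (n = n₀ + Σ ν·ξ):
  U: 553 − 2(225.3) = 102.3
  Q: 0 + 1(225.3) − 1(146.4) = 78.99
  R: 0 + 3(146.4) = 439.1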